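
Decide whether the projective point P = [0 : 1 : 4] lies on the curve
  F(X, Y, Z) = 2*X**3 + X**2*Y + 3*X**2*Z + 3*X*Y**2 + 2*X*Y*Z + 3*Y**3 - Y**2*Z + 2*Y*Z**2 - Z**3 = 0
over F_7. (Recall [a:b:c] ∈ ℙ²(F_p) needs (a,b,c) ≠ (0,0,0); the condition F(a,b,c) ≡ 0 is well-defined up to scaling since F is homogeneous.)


F(0,1,4) ≡ 2 (mod 7); P is NOT on the curve.

Evaluate F(0, 1, 4) term-by-term (mod 7).
  2*X**3 ↦ 2·0·1·1 = 0
  X**2*Y ↦ 1·0·1·1 = 0
  3*X**2*Z ↦ 3·0·1·4 = 0
  3*X*Y**2 ↦ 3·0·1·1 = 0
  2*X*Y*Z ↦ 2·0·1·4 = 0
  3*Y**3 ↦ 3·1·1·1 = 3
  -Y**2*Z ↦ -1·1·1·4 = -4
  2*Y*Z**2 ↦ 2·1·1·16 = 32
  -Z**3 ↦ -1·1·1·64 = -64
Sum: F(0, 1, 4) = (0) + (0) + (0) + (0) + (0) + (3) + (-4) + (32) + (-64) = -33.
Reducing mod 7: -33 ≡ 2 (mod 7).
Since F(a, b, c) ≡ 2 ≠ 0 (mod 7), P does NOT lie on the curve.


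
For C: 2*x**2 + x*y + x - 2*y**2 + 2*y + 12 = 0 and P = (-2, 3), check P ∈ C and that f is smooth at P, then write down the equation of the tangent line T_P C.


Tangent line at P: -4*x - 12*y + 28 = 0.

Step 1: f(-2, 3) = 0, so P lies on C.
Step 2: partial derivatives
  f_x(x, y) = 4*x + y + 1, f_y(x, y) = x - 4*y + 2.
  f_x(P) = -4, f_y(P) = -12 (gradient nonzero, so P is smooth).
Step 3: tangent line at P: -4·(x − -2) + -12·(y − 3) = 0.
Expanding: -4*x - 12*y + 28 = 0.


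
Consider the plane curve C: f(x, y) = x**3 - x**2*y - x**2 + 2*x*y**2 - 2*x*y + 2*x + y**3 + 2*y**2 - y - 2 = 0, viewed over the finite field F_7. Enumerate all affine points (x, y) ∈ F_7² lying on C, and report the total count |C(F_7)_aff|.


Affine F_7-points: {(0, 1), (0, 5), (0, 6), (1, 0), (1, 4), (1, 6), (6, 3), (6, 5), (6, 6)}; count = 9.

For each of the 49 pairs (x, y) ∈ F_7², evaluate f(x, y) mod 7. Record the zeros.
  x = 0: [0↦5, 1↦0, 2↦5, 3↦5, 4↦6, 5↦0, 6↦0]  zeros at y ∈ {1, 5, 6}
  x = 1: [0↦0, 1↦1, 2↦2, 3↦2, 4↦0, 5↦2, 6↦0]  zeros at y ∈ {0, 4, 6}
  x = 2: [0↦6, 1↦4, 2↦6, 3↦4, 4↦4, 5↦5, 6↦6]  zeros at y ∈ ∅
  x = 3: [0↦1, 1↦1, 2↦2, 3↦3, 4↦3, 5↦1, 6↦3]  zeros at y ∈ ∅
  x = 4: [0↦5, 1↦5, 2↦3, 3↦5, 4↦3, 5↦3, 6↦4]  zeros at y ∈ ∅
  x = 5: [0↦3, 1↦1, 2↦1, 3↦2, 4↦3, 5↦3, 6↦1]  zeros at y ∈ ∅
  x = 6: [0↦1, 1↦2, 2↦2, 3↦0, 4↦2, 5↦0, 6↦0]  zeros at y ∈ {3, 5, 6}
Collecting zeros: affine points = {(0, 1), (0, 5), (0, 6), (1, 0), (1, 4), (1, 6), (6, 3), (6, 5), (6, 6)}.
Total count |C(F_7)_aff| = 9.


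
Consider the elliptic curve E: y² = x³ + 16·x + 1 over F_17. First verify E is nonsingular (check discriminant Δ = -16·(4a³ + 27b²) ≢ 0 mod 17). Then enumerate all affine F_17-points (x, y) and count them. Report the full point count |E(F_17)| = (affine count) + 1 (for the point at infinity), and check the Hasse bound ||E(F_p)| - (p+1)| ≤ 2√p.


Affine points = {(0, 1), (0, 16), (1, 1), (1, 16), (3, 5), (3, 12), (5, 6), (5, 11), (12, 0), (13, 3), (13, 14), (16, 1), (16, 16)}; affine count = 13; |E(F_17)| = 14.

Discriminant check: Δ ∝ 4a³ + 27b² = 4·16³ + 27·1² = 4·4096 + 27·1 ≡ 6 (mod 17). Nonzero ⇒ E is nonsingular.
For each x ∈ F_17, compute rhs = x³ + 16·x + 1 mod 17, then count y ∈ F_17 with y² ≡ rhs.
  x = 0: rhs = 1, matching y values: 1, 16 (2 points).
  x = 1: rhs = 1, matching y values: 1, 16 (2 points).
  x = 2: rhs = 7, matching y values: none (0 points).
  x = 3: rhs = 8, matching y values: 5, 12 (2 points).
  x = 4: rhs = 10, matching y values: none (0 points).
  x = 5: rhs = 2, matching y values: 6, 11 (2 points).
  x = 6: rhs = 7, matching y values: none (0 points).
  x = 7: rhs = 14, matching y values: none (0 points).
  x = 8: rhs = 12, matching y values: none (0 points).
  x = 9: rhs = 7, matching y values: none (0 points).
  x = 10: rhs = 5, matching y values: none (0 points).
  x = 11: rhs = 12, matching y values: none (0 points).
  x = 12: rhs = 0, matching y values: 0 (1 points).
  x = 13: rhs = 9, matching y values: 3, 14 (2 points).
  x = 14: rhs = 11, matching y values: none (0 points).
  x = 15: rhs = 12, matching y values: none (0 points).
  x = 16: rhs = 1, matching y values: 1, 16 (2 points).
Total affine count: 13.
Full point count |E(F_17)| = 13 + 1 = 14.
Hasse bound: |14 − (17+1)| = |-4| = 4 ≤ 2√17 ≈ 8.2462 ✓.


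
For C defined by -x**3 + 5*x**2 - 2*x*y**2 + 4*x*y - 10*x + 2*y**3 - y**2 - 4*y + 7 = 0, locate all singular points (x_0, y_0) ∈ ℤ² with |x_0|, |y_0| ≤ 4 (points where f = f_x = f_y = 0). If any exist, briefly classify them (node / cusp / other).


Singular points: {(2, 1)}; classification: node.

Compute partial derivatives:
  f_x = -3*x**2 + 10*x - 2*y**2 + 4*y - 10.
  f_y = -4*x*y + 4*x + 6*y**2 - 2*y - 4.
Scan x_0 ∈ {−4, ..., 4}. For each x_0, f_y(x_0, y) is a polynomial in y; find its integer roots y ∈ {−4, ..., 4}, then test f_x and f at those candidates.
  x = -4: f_y(-4, y) = 6*y**2 + 14*y - 20; vanishes at y ∈ {1}. (-4, 1): f_x = -96 ≠ 0.
  x = -3: f_y(-3, y) = 6*y**2 + 10*y - 16; vanishes at y ∈ {1}. (-3, 1): f_x = -65 ≠ 0.
  x = -2: f_y(-2, y) = 6*y**2 + 6*y - 12; vanishes at y ∈ {-2, 1}. (-2, -2): f_x = -58 ≠ 0; (-2, 1): f_x = -40 ≠ 0.
  x = -1: f_y(-1, y) = 6*y**2 + 2*y - 8; vanishes at y ∈ {1}. (-1, 1): f_x = -21 ≠ 0.
  x = 0: f_y(0, y) = 6*y**2 - 2*y - 4; vanishes at y ∈ {1}. (0, 1): f_x = -8 ≠ 0.
  x = 1: f_y(1, y) = 6*y**2 - 6*y; vanishes at y ∈ {0, 1}. (1, 0): f_x = -3 ≠ 0; (1, 1): f_x = -1 ≠ 0.
  x = 2: f_y(2, y) = 6*y**2 - 10*y + 4; vanishes at y ∈ {1}. (2, 1): f_x = 0, f = 0 — SINGULAR.
  x = 3: f_y(3, y) = 6*y**2 - 14*y + 8; vanishes at y ∈ {1}. (3, 1): f_x = -5 ≠ 0.
  x = 4: f_y(4, y) = 6*y**2 - 18*y + 12; vanishes at y ∈ {1, 2}. (4, 1): f_x = -16 ≠ 0; (4, 2): f_x = -18 ≠ 0.
Only singular point on the grid: (2, 1).
Classify: substitute x = 2 + u, y = 1 + v and expand: f = -u**3 - u**2 - 2*u*v**2 + 2*v**3 + v**2.
No constant or linear terms (consistent with a singular point). Quadratic part: -u**2 + v**2. Cubic part: -u**3 - 2*u*v**2 + 2*v**3.
The quadratic part v**2 - u**2 = (v − u)(v + u) splits into two distinct linear factors, so there are two distinct tangent lines y − 1 = ±(x − 2) — this is a node (ordinary double point).
Classification: node.


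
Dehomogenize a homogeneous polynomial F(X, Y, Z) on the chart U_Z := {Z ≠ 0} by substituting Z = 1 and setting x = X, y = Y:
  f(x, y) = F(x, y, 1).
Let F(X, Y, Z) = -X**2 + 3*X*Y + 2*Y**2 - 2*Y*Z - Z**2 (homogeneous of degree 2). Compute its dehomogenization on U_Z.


f(x, y) = -x**2 + 3*x*y + 2*y**2 - 2*y - 1

On U_Z we set Z = 1. Each monomial c·X^i·Y^j·Z^k in F becomes c·x^i·y^j·1^k = c·x^i·y^j.
Substituting Z = 1: F(X, Y, 1) = -x**2 + 3*x*y + 2*y**2 - 2*y - 1.
Note: deg(f) ≤ deg(F) = 2; strict inequality happens when F is divisible by Z (lost terms).


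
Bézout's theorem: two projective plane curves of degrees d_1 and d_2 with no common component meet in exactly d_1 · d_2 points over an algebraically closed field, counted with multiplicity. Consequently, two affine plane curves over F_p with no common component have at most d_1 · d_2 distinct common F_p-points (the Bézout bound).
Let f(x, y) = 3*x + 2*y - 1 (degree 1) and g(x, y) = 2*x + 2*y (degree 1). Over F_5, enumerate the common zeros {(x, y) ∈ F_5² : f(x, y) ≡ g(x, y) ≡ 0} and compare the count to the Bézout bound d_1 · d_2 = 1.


Common zeros: {(1, 4)}; count = 1; Bézout bound = 1.

deg(f) = 1, deg(g) = 1, so Bézout bound = 1.
Scan x ∈ F_5. For each x, list the y ∈ F_5 with f(x, y) ≡ 0 and those with g(x, y) ≡ 0 (mod 5); the common zeros in that column are the intersection.
  x = 0: f ≡ 0 at y ∈ {3}; g ≡ 0 at y ∈ {0}; common: ∅.
  x = 1: f ≡ 0 at y ∈ {4}; g ≡ 0 at y ∈ {4}; common: {4}.
  x = 2: f ≡ 0 at y ∈ {0}; g ≡ 0 at y ∈ {3}; common: ∅.
  x = 3: f ≡ 0 at y ∈ {1}; g ≡ 0 at y ∈ {2}; common: ∅.
  x = 4: f ≡ 0 at y ∈ {2}; g ≡ 0 at y ∈ {1}; common: ∅.
Collecting: common zeros = {(1, 4)}, so the count is 1.
Comparison with the Bézout bound: 1 ≤ 1 = deg(f)·deg(g), as expected for curves with no common component (the bound is attained).


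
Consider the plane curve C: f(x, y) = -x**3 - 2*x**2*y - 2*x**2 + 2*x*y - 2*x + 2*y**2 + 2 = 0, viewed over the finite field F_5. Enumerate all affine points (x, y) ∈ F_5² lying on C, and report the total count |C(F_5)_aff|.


Affine F_5-points: {(0, 2), (0, 3), (1, 2), (1, 3), (2, 1), (3, 2), (3, 4)}; count = 7.

For each of the 25 pairs (x, y) ∈ F_5², evaluate f(x, y) mod 5. Record the zeros.
  x = 0: [0↦2, 1↦4, 2↦0, 3↦0, 4↦4]  zeros at y ∈ {2, 3}
  x = 1: [0↦2, 1↦4, 2↦0, 3↦0, 4↦4]  zeros at y ∈ {2, 3}
  x = 2: [0↦2, 1↦0, 2↦2, 3↦3, 4↦3]  zeros at y ∈ {1}
  x = 3: [0↦1, 1↦1, 2↦0, 3↦3, 4↦0]  zeros at y ∈ {2, 4}
  x = 4: [0↦3, 1↦1, 2↦3, 3↦4, 4↦4]  zeros at y ∈ ∅
Collecting zeros: affine points = {(0, 2), (0, 3), (1, 2), (1, 3), (2, 1), (3, 2), (3, 4)}.
Total count |C(F_5)_aff| = 7.


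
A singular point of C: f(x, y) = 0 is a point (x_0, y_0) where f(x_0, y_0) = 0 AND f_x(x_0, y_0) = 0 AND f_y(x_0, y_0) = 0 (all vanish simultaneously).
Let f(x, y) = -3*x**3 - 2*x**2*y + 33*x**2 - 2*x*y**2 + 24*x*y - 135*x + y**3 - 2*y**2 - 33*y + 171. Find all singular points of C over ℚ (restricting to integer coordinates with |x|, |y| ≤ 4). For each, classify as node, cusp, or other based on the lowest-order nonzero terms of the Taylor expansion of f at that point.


Singular points: {(3, 3)}; classification: cusp.

Compute partial derivatives:
  f_x = -9*x**2 - 4*x*y + 66*x - 2*y**2 + 24*y - 135.
  f_y = -2*x**2 - 4*x*y + 24*x + 3*y**2 - 4*y - 33.
Scan x_0 ∈ {−4, ..., 4}. For each x_0, f_y(x_0, y) is a polynomial in y; find its integer roots y ∈ {−4, ..., 4}, then test f_x and f at those candidates.
  x = -4: f_y(-4, y) = 3*y**2 + 12*y - 161; no integer root y with |y| ≤ 4.
  x = -3: f_y(-3, y) = 3*y**2 + 8*y - 123; no integer root y with |y| ≤ 4.
  x = -2: f_y(-2, y) = 3*y**2 + 4*y - 89; no integer root y with |y| ≤ 4.
  x = -1: f_y(-1, y) = 3*y**2 - 59; no integer root y with |y| ≤ 4.
  x = 0: f_y(0, y) = 3*y**2 - 4*y - 33; no integer root y with |y| ≤ 4.
  x = 1: f_y(1, y) = 3*y**2 - 8*y - 11; vanishes at y ∈ {-1}. (1, -1): f_x = -100 ≠ 0.
  x = 2: f_y(2, y) = 3*y**2 - 12*y + 7; no integer root y with |y| ≤ 4.
  x = 3: f_y(3, y) = 3*y**2 - 16*y + 21; vanishes at y ∈ {3}. (3, 3): f_x = 0, f = 0 — SINGULAR.
  x = 4: f_y(4, y) = 3*y**2 - 20*y + 31; no integer root y with |y| ≤ 4.
Only singular point on the grid: (3, 3).
Classify: substitute x = 3 + u, y = 3 + v and expand: f = -3*u**3 - 2*u**2*v - 2*u*v**2 + v**3 + v**2.
No constant or linear terms (consistent with a singular point). Quadratic part: v**2. Cubic part: -3*u**3 - 2*u**2*v - 2*u*v**2 + v**3.
The quadratic part v**2 is a perfect square, so there is a single (double) tangent line v = 0, i.e. y = 3. Restricting the cubic part to that line (v = 0) leaves -3*u**3 ≠ 0, so f is not divisible by v and the branch is v² ≈ 3*u**3 to lowest order — this is a cusp.
Classification: cusp.


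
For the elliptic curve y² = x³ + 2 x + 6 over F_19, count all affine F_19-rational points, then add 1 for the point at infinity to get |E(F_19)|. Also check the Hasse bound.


Affine points = {(0, 5), (0, 14), (1, 3), (1, 16), (3, 1), (3, 18), (6, 5), (6, 14), (10, 0), (13, 5), (13, 14), (14, 2), (14, 17), (16, 7), (16, 12)}; affine count = 15; |E(F_19)| = 16.

Discriminant check: Δ ∝ 4a³ + 27b² = 4·2³ + 27·6² = 4·8 + 27·36 ≡ 16 (mod 19). Nonzero ⇒ E is nonsingular.
For each x ∈ F_19, compute rhs = x³ + 2·x + 6 mod 19, then count y ∈ F_19 with y² ≡ rhs.
  x = 0: rhs = 6, matching y values: 5, 14 (2 points).
  x = 1: rhs = 9, matching y values: 3, 16 (2 points).
  x = 2: rhs = 18, matching y values: none (0 points).
  x = 3: rhs = 1, matching y values: 1, 18 (2 points).
  x = 4: rhs = 2, matching y values: none (0 points).
  x = 5: rhs = 8, matching y values: none (0 points).
  x = 6: rhs = 6, matching y values: 5, 14 (2 points).
  x = 7: rhs = 2, matching y values: none (0 points).
  x = 8: rhs = 2, matching y values: none (0 points).
  x = 9: rhs = 12, matching y values: none (0 points).
  x = 10: rhs = 0, matching y values: 0 (1 points).
  x = 11: rhs = 10, matching y values: none (0 points).
  x = 12: rhs = 10, matching y values: none (0 points).
  x = 13: rhs = 6, matching y values: 5, 14 (2 points).
  x = 14: rhs = 4, matching y values: 2, 17 (2 points).
  x = 15: rhs = 10, matching y values: none (0 points).
  x = 16: rhs = 11, matching y values: 7, 12 (2 points).
  x = 17: rhs = 13, matching y values: none (0 points).
  x = 18: rhs = 3, matching y values: none (0 points).
Total affine count: 15.
Full point count |E(F_19)| = 15 + 1 = 16.
Hasse bound: |16 − (19+1)| = |-4| = 4 ≤ 2√19 ≈ 8.7178 ✓.


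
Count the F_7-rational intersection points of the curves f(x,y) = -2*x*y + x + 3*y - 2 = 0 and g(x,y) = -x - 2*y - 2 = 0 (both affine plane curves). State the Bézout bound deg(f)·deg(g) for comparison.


Common zeros: ∅; count = 0; Bézout bound = 2.

deg(f) = 2, deg(g) = 1, so Bézout bound = 2.
Scan x ∈ F_7. For each x, list the y ∈ F_7 with f(x, y) ≡ 0 and those with g(x, y) ≡ 0 (mod 7); the common zeros in that column are the intersection.
  x = 0: f ≡ 0 at y ∈ {3}; g ≡ 0 at y ∈ {6}; common: ∅.
  x = 1: f ≡ 0 at y ∈ {1}; g ≡ 0 at y ∈ {2}; common: ∅.
  x = 2: f ≡ 0 at y ∈ {0}; g ≡ 0 at y ∈ {5}; common: ∅.
  x = 3: f ≡ 0 at y ∈ {5}; g ≡ 0 at y ∈ {1}; common: ∅.
  x = 4: f ≡ 0 at y ∈ {6}; g ≡ 0 at y ∈ {4}; common: ∅.
  x = 5: f ≡ 0 at y ∈ ∅; g ≡ 0 at y ∈ {0}; common: ∅.
  x = 6: f ≡ 0 at y ∈ {2}; g ≡ 0 at y ∈ {3}; common: ∅.
Collecting: common zeros = ∅, so the count is 0.
Comparison with the Bézout bound: 0 ≤ 2 = deg(f)·deg(g), as expected for curves with no common component (the affine F_7-count falls short of the bound because intersections may lie at infinity, over extension fields, or carry multiplicity).


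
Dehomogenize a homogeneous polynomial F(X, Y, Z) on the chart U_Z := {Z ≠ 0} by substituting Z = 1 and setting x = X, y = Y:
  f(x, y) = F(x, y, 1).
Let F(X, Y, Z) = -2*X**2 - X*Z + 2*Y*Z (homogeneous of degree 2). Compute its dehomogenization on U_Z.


f(x, y) = -2*x**2 - x + 2*y

On U_Z we set Z = 1. Each monomial c·X^i·Y^j·Z^k in F becomes c·x^i·y^j·1^k = c·x^i·y^j.
Substituting Z = 1: F(X, Y, 1) = -2*x**2 - x + 2*y.
Note: deg(f) ≤ deg(F) = 2; strict inequality happens when F is divisible by Z (lost terms).


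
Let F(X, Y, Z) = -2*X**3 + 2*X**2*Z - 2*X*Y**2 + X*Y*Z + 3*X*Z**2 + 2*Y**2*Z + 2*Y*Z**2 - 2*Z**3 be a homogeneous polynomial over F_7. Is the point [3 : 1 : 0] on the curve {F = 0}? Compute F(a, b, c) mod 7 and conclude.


F(3,1,0) ≡ 3 (mod 7); P is NOT on the curve.

Evaluate F(3, 1, 0) term-by-term (mod 7).
  -2*X**3 ↦ -2·27·1·1 = -54
  2*X**2*Z ↦ 2·9·1·0 = 0
  -2*X*Y**2 ↦ -2·3·1·1 = -6
  X*Y*Z ↦ 1·3·1·0 = 0
  3*X*Z**2 ↦ 3·3·1·0 = 0
  2*Y**2*Z ↦ 2·1·1·0 = 0
  2*Y*Z**2 ↦ 2·1·1·0 = 0
  -2*Z**3 ↦ -2·1·1·0 = 0
Sum: F(3, 1, 0) = (-54) + (0) + (-6) + (0) + (0) + (0) + (0) + (0) = -60.
Reducing mod 7: -60 ≡ 3 (mod 7).
Since F(a, b, c) ≡ 3 ≠ 0 (mod 7), P does NOT lie on the curve.


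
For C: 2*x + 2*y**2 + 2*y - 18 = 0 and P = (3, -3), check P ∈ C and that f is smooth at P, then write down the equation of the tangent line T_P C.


Tangent line at P: 2*x - 10*y - 36 = 0.

Step 1: f(3, -3) = 0, so P lies on C.
Step 2: partial derivatives
  f_x(x, y) = 2, f_y(x, y) = 4*y + 2.
  f_x(P) = 2, f_y(P) = -10 (gradient nonzero, so P is smooth).
Step 3: tangent line at P: 2·(x − 3) + -10·(y − -3) = 0.
Expanding: 2*x - 10*y - 36 = 0.


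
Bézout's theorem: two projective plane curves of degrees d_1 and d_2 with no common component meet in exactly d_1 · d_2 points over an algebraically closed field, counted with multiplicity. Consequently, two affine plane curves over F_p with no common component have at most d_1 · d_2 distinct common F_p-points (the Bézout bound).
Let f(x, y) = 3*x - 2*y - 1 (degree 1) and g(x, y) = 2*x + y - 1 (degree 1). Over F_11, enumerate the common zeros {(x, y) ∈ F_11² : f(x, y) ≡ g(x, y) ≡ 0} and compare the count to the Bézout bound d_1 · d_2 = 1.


Common zeros: {(2, 8)}; count = 1; Bézout bound = 1.

deg(f) = 1, deg(g) = 1, so Bézout bound = 1.
Scan x ∈ F_11. For each x, list the y ∈ F_11 with f(x, y) ≡ 0 and those with g(x, y) ≡ 0 (mod 11); the common zeros in that column are the intersection.
  x = 0: f ≡ 0 at y ∈ {5}; g ≡ 0 at y ∈ {1}; common: ∅.
  x = 1: f ≡ 0 at y ∈ {1}; g ≡ 0 at y ∈ {10}; common: ∅.
  x = 2: f ≡ 0 at y ∈ {8}; g ≡ 0 at y ∈ {8}; common: {8}.
  x = 3: f ≡ 0 at y ∈ {4}; g ≡ 0 at y ∈ {6}; common: ∅.
  x = 4: f ≡ 0 at y ∈ {0}; g ≡ 0 at y ∈ {4}; common: ∅.
  x = 5: f ≡ 0 at y ∈ {7}; g ≡ 0 at y ∈ {2}; common: ∅.
  x = 6: f ≡ 0 at y ∈ {3}; g ≡ 0 at y ∈ {0}; common: ∅.
  x = 7: f ≡ 0 at y ∈ {10}; g ≡ 0 at y ∈ {9}; common: ∅.
  x = 8: f ≡ 0 at y ∈ {6}; g ≡ 0 at y ∈ {7}; common: ∅.
  x = 9: f ≡ 0 at y ∈ {2}; g ≡ 0 at y ∈ {5}; common: ∅.
  x = 10: f ≡ 0 at y ∈ {9}; g ≡ 0 at y ∈ {3}; common: ∅.
Collecting: common zeros = {(2, 8)}, so the count is 1.
Comparison with the Bézout bound: 1 ≤ 1 = deg(f)·deg(g), as expected for curves with no common component (the bound is attained).


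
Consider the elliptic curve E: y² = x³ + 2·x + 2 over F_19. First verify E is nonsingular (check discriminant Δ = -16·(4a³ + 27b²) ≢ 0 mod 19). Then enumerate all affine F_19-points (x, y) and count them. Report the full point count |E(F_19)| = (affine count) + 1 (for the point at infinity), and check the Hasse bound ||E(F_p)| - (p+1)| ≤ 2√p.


Affine points = {(1, 9), (1, 10), (3, 4), (3, 15), (4, 6), (4, 13), (5, 2), (5, 17), (7, 6), (7, 13), (8, 6), (8, 13), (11, 5), (11, 14), (12, 5), (12, 14), (14, 0), (15, 5), (15, 14), (16, 8), (16, 11), (17, 3), (17, 16)}; affine count = 23; |E(F_19)| = 24.

Discriminant check: Δ ∝ 4a³ + 27b² = 4·2³ + 27·2² = 4·8 + 27·4 ≡ 7 (mod 19). Nonzero ⇒ E is nonsingular.
For each x ∈ F_19, compute rhs = x³ + 2·x + 2 mod 19, then count y ∈ F_19 with y² ≡ rhs.
  x = 0: rhs = 2, matching y values: none (0 points).
  x = 1: rhs = 5, matching y values: 9, 10 (2 points).
  x = 2: rhs = 14, matching y values: none (0 points).
  x = 3: rhs = 16, matching y values: 4, 15 (2 points).
  x = 4: rhs = 17, matching y values: 6, 13 (2 points).
  x = 5: rhs = 4, matching y values: 2, 17 (2 points).
  x = 6: rhs = 2, matching y values: none (0 points).
  x = 7: rhs = 17, matching y values: 6, 13 (2 points).
  x = 8: rhs = 17, matching y values: 6, 13 (2 points).
  x = 9: rhs = 8, matching y values: none (0 points).
  x = 10: rhs = 15, matching y values: none (0 points).
  x = 11: rhs = 6, matching y values: 5, 14 (2 points).
  x = 12: rhs = 6, matching y values: 5, 14 (2 points).
  x = 13: rhs = 2, matching y values: none (0 points).
  x = 14: rhs = 0, matching y values: 0 (1 points).
  x = 15: rhs = 6, matching y values: 5, 14 (2 points).
  x = 16: rhs = 7, matching y values: 8, 11 (2 points).
  x = 17: rhs = 9, matching y values: 3, 16 (2 points).
  x = 18: rhs = 18, matching y values: none (0 points).
Total affine count: 23.
Full point count |E(F_19)| = 23 + 1 = 24.
Hasse bound: |24 − (19+1)| = |4| = 4 ≤ 2√19 ≈ 8.7178 ✓.


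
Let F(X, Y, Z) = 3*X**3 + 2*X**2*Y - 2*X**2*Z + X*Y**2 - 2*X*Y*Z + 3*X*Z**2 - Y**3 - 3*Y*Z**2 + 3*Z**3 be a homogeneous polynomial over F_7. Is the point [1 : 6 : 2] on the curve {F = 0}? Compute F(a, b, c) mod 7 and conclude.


F(1,6,2) ≡ 2 (mod 7); P is NOT on the curve.

Evaluate F(1, 6, 2) term-by-term (mod 7).
  3*X**3 ↦ 3·1·1·1 = 3
  2*X**2*Y ↦ 2·1·6·1 = 12
  -2*X**2*Z ↦ -2·1·1·2 = -4
  X*Y**2 ↦ 1·1·36·1 = 36
  -2*X*Y*Z ↦ -2·1·6·2 = -24
  3*X*Z**2 ↦ 3·1·1·4 = 12
  -Y**3 ↦ -1·1·216·1 = -216
  -3*Y*Z**2 ↦ -3·1·6·4 = -72
  3*Z**3 ↦ 3·1·1·8 = 24
Sum: F(1, 6, 2) = (3) + (12) + (-4) + (36) + (-24) + (12) + (-216) + (-72) + (24) = -229.
Reducing mod 7: -229 ≡ 2 (mod 7).
Since F(a, b, c) ≡ 2 ≠ 0 (mod 7), P does NOT lie on the curve.


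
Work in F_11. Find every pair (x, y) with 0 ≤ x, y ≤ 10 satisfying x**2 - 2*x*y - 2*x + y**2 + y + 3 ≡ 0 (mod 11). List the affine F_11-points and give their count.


Affine F_11-points: {(0, 5), (1, 5), (1, 7), (3, 2), (3, 3), (4, 0), (4, 7), (5, 3), (5, 6), (9, 0), (9, 6)}; count = 11.

For each of the 121 pairs (x, y) ∈ F_11², evaluate f(x, y) mod 11. Record the zeros.
  x = 0: [0↦3, 1↦5, 2↦9, 3↦4, 4↦1, 5↦0, 6↦1, 7↦4, 8↦9, 9↦5, 10↦3]  zeros at y ∈ {5}
  x = 1: [0↦2, 1↦2, 2↦4, 3↦8, 4↦3, 5↦0, 6↦10, 7↦0, 8↦3, 9↦8, 10↦4]  zeros at y ∈ {5, 7}
  x = 2: [0↦3, 1↦1, 2↦1, 3↦3, 4↦7, 5↦2, 6↦10, 7↦9, 8↦10, 9↦2, 10↦7]  zeros at y ∈ ∅
  x = 3: [0↦6, 1↦2, 2↦0, 3↦0, 4↦2, 5↦6, 6↦1, 7↦9, 8↦8, 9↦9, 10↦1]  zeros at y ∈ {2, 3}
  x = 4: [0↦0, 1↦5, 2↦1, 3↦10, 4↦10, 5↦1, 6↦5, 7↦0, 8↦8, 9↦7, 10↦8]  zeros at y ∈ {0, 7}
  x = 5: [0↦7, 1↦10, 2↦4, 3↦0, 4↦9, 5↦9, 6↦0, 7↦4, 8↦10, 9↦7, 10↦6]  zeros at y ∈ {3, 6}
  x = 6: [0↦5, 1↦6, 2↦9, 3↦3, 4↦10, 5↦8, 6↦8, 7↦10, 8↦3, 9↦9, 10↦6]  zeros at y ∈ ∅
  x = 7: [0↦5, 1↦4, 2↦5, 3↦8, 4↦2, 5↦9, 6↦7, 7↦7, 8↦9, 9↦2, 10↦8]  zeros at y ∈ ∅
  x = 8: [0↦7, 1↦4, 2↦3, 3↦4, 4↦7, 5↦1, 6↦8, 7↦6, 8↦6, 9↦8, 10↦1]  zeros at y ∈ ∅
  x = 9: [0↦0, 1↦6, 2↦3, 3↦2, 4↦3, 5↦6, 6↦0, 7↦7, 8↦5, 9↦5, 10↦7]  zeros at y ∈ {0, 6}
  x = 10: [0↦6, 1↦10, 2↦5, 3↦2, 4↦1, 5↦2, 6↦5, 7↦10, 8↦6, 9↦4, 10↦4]  zeros at y ∈ ∅
Collecting zeros: affine points = {(0, 5), (1, 5), (1, 7), (3, 2), (3, 3), (4, 0), (4, 7), (5, 3), (5, 6), (9, 0), (9, 6)}.
Total count |C(F_11)_aff| = 11.


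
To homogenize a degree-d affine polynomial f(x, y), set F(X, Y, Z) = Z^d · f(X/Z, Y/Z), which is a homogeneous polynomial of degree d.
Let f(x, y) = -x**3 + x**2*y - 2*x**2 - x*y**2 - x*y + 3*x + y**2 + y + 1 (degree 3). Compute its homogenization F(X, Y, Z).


F(X, Y, Z) = -X**3 + X**2*Y - 2*X**2*Z - X*Y**2 - X*Y*Z + 3*X*Z**2 + Y**2*Z + Y*Z**2 + Z**3

deg(f) = 3.
Substitute x = X/Z, y = Y/Z into f, then multiply by Z^3.
  monomial -1·x^3·y^0 ↦ -1·X^3·Y^0·Z^0.
  monomial 1·x^2·y^1 ↦ 1·X^2·Y^1·Z^0.
  monomial -2·x^2·y^0 ↦ -2·X^2·Y^0·Z^1.
  monomial -1·x^1·y^2 ↦ -1·X^1·Y^2·Z^0.
  monomial -1·x^1·y^1 ↦ -1·X^1·Y^1·Z^1.
  monomial 3·x^1·y^0 ↦ 3·X^1·Y^0·Z^2.
  monomial 1·x^0·y^2 ↦ 1·X^0·Y^2·Z^1.
  monomial 1·x^0·y^1 ↦ 1·X^0·Y^1·Z^2.
  monomial 1·x^0·y^0 ↦ 1·X^0·Y^0·Z^3.
Collecting: F(X, Y, Z) = -X**3 + X**2*Y - 2*X**2*Z - X*Y**2 - X*Y*Z + 3*X*Z**2 + Y**2*Z + Y*Z**2 + Z**3.


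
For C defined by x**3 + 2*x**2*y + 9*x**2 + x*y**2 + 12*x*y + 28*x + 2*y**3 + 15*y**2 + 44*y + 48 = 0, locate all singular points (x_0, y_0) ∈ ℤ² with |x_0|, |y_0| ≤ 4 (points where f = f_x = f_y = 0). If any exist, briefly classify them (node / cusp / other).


Singular points: {(-2, -2)}; classification: node.

Compute partial derivatives:
  f_x = 3*x**2 + 4*x*y + 18*x + y**2 + 12*y + 28.
  f_y = 2*x**2 + 2*x*y + 12*x + 6*y**2 + 30*y + 44.
Scan x_0 ∈ {−4, ..., 4}. For each x_0, f_y(x_0, y) is a polynomial in y; find its integer roots y ∈ {−4, ..., 4}, then test f_x and f at those candidates.
  x = -4: f_y(-4, y) = 6*y**2 + 22*y + 28; no integer root y with |y| ≤ 4.
  x = -3: f_y(-3, y) = 6*y**2 + 24*y + 26; no integer root y with |y| ≤ 4.
  x = -2: f_y(-2, y) = 6*y**2 + 26*y + 28; vanishes at y ∈ {-2}. (-2, -2): f_x = 0, f = 0 — SINGULAR.
  x = -1: f_y(-1, y) = 6*y**2 + 28*y + 34; no integer root y with |y| ≤ 4.
  x = 0: f_y(0, y) = 6*y**2 + 30*y + 44; no integer root y with |y| ≤ 4.
  x = 1: f_y(1, y) = 6*y**2 + 32*y + 58; no integer root y with |y| ≤ 4.
  x = 2: f_y(2, y) = 6*y**2 + 34*y + 76; no integer root y with |y| ≤ 4.
  x = 3: f_y(3, y) = 6*y**2 + 36*y + 98; no integer root y with |y| ≤ 4.
  x = 4: f_y(4, y) = 6*y**2 + 38*y + 124; no integer root y with |y| ≤ 4.
Only singular point on the grid: (-2, -2).
Classify: substitute x = -2 + u, y = -2 + v and expand: f = u**3 + 2*u**2*v - u**2 + u*v**2 + 2*v**3 + v**2.
No constant or linear terms (consistent with a singular point). Quadratic part: -u**2 + v**2. Cubic part: u**3 + 2*u**2*v + u*v**2 + 2*v**3.
The quadratic part v**2 - u**2 = (v − u)(v + u) splits into two distinct linear factors, so there are two distinct tangent lines y − -2 = ±(x − -2) — this is a node (ordinary double point).
Classification: node.


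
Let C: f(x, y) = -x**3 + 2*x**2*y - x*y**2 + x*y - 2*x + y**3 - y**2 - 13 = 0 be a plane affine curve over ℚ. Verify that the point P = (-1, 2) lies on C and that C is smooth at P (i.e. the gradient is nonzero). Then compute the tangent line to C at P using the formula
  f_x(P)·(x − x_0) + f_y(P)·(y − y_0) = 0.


Tangent line at P: -15*x + 13*y - 41 = 0.

Step 1: f(-1, 2) = 0, so P lies on C.
Step 2: partial derivatives
  f_x(x, y) = -3*x**2 + 4*x*y - y**2 + y - 2, f_y(x, y) = 2*x**2 - 2*x*y + x + 3*y**2 - 2*y.
  f_x(P) = -15, f_y(P) = 13 (gradient nonzero, so P is smooth).
Step 3: tangent line at P: -15·(x − -1) + 13·(y − 2) = 0.
Expanding: -15*x + 13*y - 41 = 0.


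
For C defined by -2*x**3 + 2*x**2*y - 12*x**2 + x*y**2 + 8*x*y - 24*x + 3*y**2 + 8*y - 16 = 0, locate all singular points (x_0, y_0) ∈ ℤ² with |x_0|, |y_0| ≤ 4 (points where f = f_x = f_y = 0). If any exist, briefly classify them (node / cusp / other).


Singular points: {(-2, 0)}; classification: cusp.

Compute partial derivatives:
  f_x = -6*x**2 + 4*x*y - 24*x + y**2 + 8*y - 24.
  f_y = 2*x**2 + 2*x*y + 8*x + 6*y + 8.
Scan x_0 ∈ {−4, ..., 4}. For each x_0, f_y(x_0, y) is a polynomial in y; find its integer roots y ∈ {−4, ..., 4}, then test f_x and f at those candidates.
  x = -4: f_y(-4, y) = 8 - 2*y; vanishes at y ∈ {4}. (-4, 4): f_x = -40 ≠ 0.
  x = -3: f_y(-3, y) = 2; no integer root y with |y| ≤ 4.
  x = -2: f_y(-2, y) = 2*y; vanishes at y ∈ {0}. (-2, 0): f_x = 0, f = 0 — SINGULAR.
  x = -1: f_y(-1, y) = 4*y + 2; no integer root y with |y| ≤ 4.
  x = 0: f_y(0, y) = 6*y + 8; no integer root y with |y| ≤ 4.
  x = 1: f_y(1, y) = 8*y + 18; no integer root y with |y| ≤ 4.
  x = 2: f_y(2, y) = 10*y + 32; no integer root y with |y| ≤ 4.
  x = 3: f_y(3, y) = 12*y + 50; no integer root y with |y| ≤ 4.
  x = 4: f_y(4, y) = 14*y + 72; no integer root y with |y| ≤ 4.
Only singular point on the grid: (-2, 0).
Classify: substitute x = -2 + u, y = 0 + v and expand: f = -2*u**3 + 2*u**2*v + u*v**2 + v**2.
No constant or linear terms (consistent with a singular point). Quadratic part: v**2. Cubic part: -2*u**3 + 2*u**2*v + u*v**2.
The quadratic part v**2 is a perfect square, so there is a single (double) tangent line v = 0, i.e. y = 0. Restricting the cubic part to that line (v = 0) leaves -2*u**3 ≠ 0, so f is not divisible by v and the branch is v² ≈ 2*u**3 to lowest order — this is a cusp.
Classification: cusp.


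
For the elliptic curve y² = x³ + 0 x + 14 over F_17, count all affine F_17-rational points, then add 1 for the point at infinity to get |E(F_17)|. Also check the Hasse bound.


Affine points = {(1, 7), (1, 10), (6, 3), (6, 14), (7, 0), (8, 4), (8, 13), (11, 6), (11, 11), (12, 5), (12, 12), (13, 1), (13, 16), (14, 2), (14, 15), (16, 8), (16, 9)}; affine count = 17; |E(F_17)| = 18.

Discriminant check: Δ ∝ 4a³ + 27b² = 4·0³ + 27·14² = 4·0 + 27·196 ≡ 5 (mod 17). Nonzero ⇒ E is nonsingular.
For each x ∈ F_17, compute rhs = x³ + 0·x + 14 mod 17, then count y ∈ F_17 with y² ≡ rhs.
  x = 0: rhs = 14, matching y values: none (0 points).
  x = 1: rhs = 15, matching y values: 7, 10 (2 points).
  x = 2: rhs = 5, matching y values: none (0 points).
  x = 3: rhs = 7, matching y values: none (0 points).
  x = 4: rhs = 10, matching y values: none (0 points).
  x = 5: rhs = 3, matching y values: none (0 points).
  x = 6: rhs = 9, matching y values: 3, 14 (2 points).
  x = 7: rhs = 0, matching y values: 0 (1 points).
  x = 8: rhs = 16, matching y values: 4, 13 (2 points).
  x = 9: rhs = 12, matching y values: none (0 points).
  x = 10: rhs = 11, matching y values: none (0 points).
  x = 11: rhs = 2, matching y values: 6, 11 (2 points).
  x = 12: rhs = 8, matching y values: 5, 12 (2 points).
  x = 13: rhs = 1, matching y values: 1, 16 (2 points).
  x = 14: rhs = 4, matching y values: 2, 15 (2 points).
  x = 15: rhs = 6, matching y values: none (0 points).
  x = 16: rhs = 13, matching y values: 8, 9 (2 points).
Total affine count: 17.
Full point count |E(F_17)| = 17 + 1 = 18.
Hasse bound: |18 − (17+1)| = |0| = 0 ≤ 2√17 ≈ 8.2462 ✓.


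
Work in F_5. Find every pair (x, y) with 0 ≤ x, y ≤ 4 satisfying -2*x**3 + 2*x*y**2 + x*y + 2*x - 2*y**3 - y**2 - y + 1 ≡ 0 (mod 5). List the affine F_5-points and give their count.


Affine F_5-points: {(0, 3), (1, 1), (2, 3), (3, 3)}; count = 4.

For each of the 25 pairs (x, y) ∈ F_5², evaluate f(x, y) mod 5. Record the zeros.
  x = 0: [0↦1, 1↦2, 2↦4, 3↦0, 4↦3]  zeros at y ∈ {3}
  x = 1: [0↦1, 1↦0, 2↦4, 3↦1, 4↦4]  zeros at y ∈ {1}
  x = 2: [0↦4, 1↦1, 2↦2, 3↦0, 4↦3]  zeros at y ∈ {3}
  x = 3: [0↦3, 1↦3, 2↦1, 3↦0, 4↦3]  zeros at y ∈ {3}
  x = 4: [0↦1, 1↦4, 2↦4, 3↦4, 4↦2]  zeros at y ∈ ∅
Collecting zeros: affine points = {(0, 3), (1, 1), (2, 3), (3, 3)}.
Total count |C(F_5)_aff| = 4.


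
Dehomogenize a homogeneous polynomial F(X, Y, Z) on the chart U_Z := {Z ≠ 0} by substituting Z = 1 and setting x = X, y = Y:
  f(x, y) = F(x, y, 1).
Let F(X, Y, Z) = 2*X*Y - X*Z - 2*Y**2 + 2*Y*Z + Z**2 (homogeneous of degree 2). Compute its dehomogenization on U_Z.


f(x, y) = 2*x*y - x - 2*y**2 + 2*y + 1

On U_Z we set Z = 1. Each monomial c·X^i·Y^j·Z^k in F becomes c·x^i·y^j·1^k = c·x^i·y^j.
Substituting Z = 1: F(X, Y, 1) = 2*x*y - x - 2*y**2 + 2*y + 1.
Note: deg(f) ≤ deg(F) = 2; strict inequality happens when F is divisible by Z (lost terms).


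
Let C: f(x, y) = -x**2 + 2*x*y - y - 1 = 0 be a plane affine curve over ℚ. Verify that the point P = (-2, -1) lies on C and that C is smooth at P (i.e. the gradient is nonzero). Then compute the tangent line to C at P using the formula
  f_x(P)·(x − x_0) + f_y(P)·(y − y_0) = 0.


Tangent line at P: 2*x - 5*y - 1 = 0.

Step 1: f(-2, -1) = 0, so P lies on C.
Step 2: partial derivatives
  f_x(x, y) = -2*x + 2*y, f_y(x, y) = 2*x - 1.
  f_x(P) = 2, f_y(P) = -5 (gradient nonzero, so P is smooth).
Step 3: tangent line at P: 2·(x − -2) + -5·(y − -1) = 0.
Expanding: 2*x - 5*y - 1 = 0.


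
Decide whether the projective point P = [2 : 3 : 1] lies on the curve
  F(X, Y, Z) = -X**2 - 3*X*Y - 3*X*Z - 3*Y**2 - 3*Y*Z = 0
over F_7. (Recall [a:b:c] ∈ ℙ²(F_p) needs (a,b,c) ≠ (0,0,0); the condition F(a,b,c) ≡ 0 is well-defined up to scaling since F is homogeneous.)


F(2,3,1) ≡ 6 (mod 7); P is NOT on the curve.

Evaluate F(2, 3, 1) term-by-term (mod 7).
  -X**2 ↦ -1·4·1·1 = -4
  -3*X*Y ↦ -3·2·3·1 = -18
  -3*X*Z ↦ -3·2·1·1 = -6
  -3*Y**2 ↦ -3·1·9·1 = -27
  -3*Y*Z ↦ -3·1·3·1 = -9
Sum: F(2, 3, 1) = (-4) + (-18) + (-6) + (-27) + (-9) = -64.
Reducing mod 7: -64 ≡ 6 (mod 7).
Since F(a, b, c) ≡ 6 ≠ 0 (mod 7), P does NOT lie on the curve.


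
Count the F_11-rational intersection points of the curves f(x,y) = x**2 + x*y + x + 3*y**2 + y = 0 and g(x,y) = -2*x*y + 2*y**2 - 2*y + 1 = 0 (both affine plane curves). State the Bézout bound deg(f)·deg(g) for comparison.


Common zeros: {(3, 10)}; count = 1; Bézout bound = 4.

deg(f) = 2, deg(g) = 2, so Bézout bound = 4.
Scan x ∈ F_11. For each x, list the y ∈ F_11 with f(x, y) ≡ 0 and those with g(x, y) ≡ 0 (mod 11); the common zeros in that column are the intersection.
  x = 0: f ≡ 0 at y ∈ {0, 7}; g ≡ 0 at y ∈ ∅; common: ∅.
  x = 1: f ≡ 0 at y ∈ ∅; g ≡ 0 at y ∈ ∅; common: ∅.
  x = 2: f ≡ 0 at y ∈ {4, 6}; g ≡ 0 at y ∈ ∅; common: ∅.
  x = 3: f ≡ 0 at y ∈ {7, 10}; g ≡ 0 at y ∈ {5, 10}; common: {10}.
  x = 4: f ≡ 0 at y ∈ {4, 9}; g ≡ 0 at y ∈ {2, 3}; common: ∅.
  x = 5: f ≡ 0 at y ∈ ∅; g ≡ 0 at y ∈ {8, 9}; common: ∅.
  x = 6: f ≡ 0 at y ∈ ∅; g ≡ 0 at y ∈ {1, 6}; common: ∅.
  x = 7: f ≡ 0 at y ∈ ∅; g ≡ 0 at y ∈ ∅; common: ∅.
  x = 8: f ≡ 0 at y ∈ {9, 10}; g ≡ 0 at y ∈ ∅; common: ∅.
  x = 9: f ≡ 0 at y ∈ ∅; g ≡ 0 at y ∈ ∅; common: ∅.
  x = 10: f ≡ 0 at y ∈ {0}; g ≡ 0 at y ∈ {4, 7}; common: ∅.
Collecting: common zeros = {(3, 10)}, so the count is 1.
Comparison with the Bézout bound: 1 ≤ 4 = deg(f)·deg(g), as expected for curves with no common component (the affine F_11-count falls short of the bound because intersections may lie at infinity, over extension fields, or carry multiplicity).


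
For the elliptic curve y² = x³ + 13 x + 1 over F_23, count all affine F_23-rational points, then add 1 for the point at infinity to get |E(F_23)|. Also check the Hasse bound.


Affine points = {(0, 1), (0, 22), (2, 9), (2, 14), (4, 5), (4, 18), (10, 2), (10, 21), (11, 7), (11, 16), (14, 11), (14, 12), (15, 11), (15, 12), (16, 2), (16, 21), (17, 11), (17, 12), (18, 8), (18, 15), (19, 0), (20, 2), (20, 21), (21, 6), (21, 17)}; affine count = 25; |E(F_23)| = 26.

Discriminant check: Δ ∝ 4a³ + 27b² = 4·13³ + 27·1² = 4·2197 + 27·1 ≡ 6 (mod 23). Nonzero ⇒ E is nonsingular.
For each x ∈ F_23, compute rhs = x³ + 13·x + 1 mod 23, then count y ∈ F_23 with y² ≡ rhs.
  x = 0: rhs = 1, matching y values: 1, 22 (2 points).
  x = 1: rhs = 15, matching y values: none (0 points).
  x = 2: rhs = 12, matching y values: 9, 14 (2 points).
  x = 3: rhs = 21, matching y values: none (0 points).
  x = 4: rhs = 2, matching y values: 5, 18 (2 points).
  x = 5: rhs = 7, matching y values: none (0 points).
  x = 6: rhs = 19, matching y values: none (0 points).
  x = 7: rhs = 21, matching y values: none (0 points).
  x = 8: rhs = 19, matching y values: none (0 points).
  x = 9: rhs = 19, matching y values: none (0 points).
  x = 10: rhs = 4, matching y values: 2, 21 (2 points).
  x = 11: rhs = 3, matching y values: 7, 16 (2 points).
  x = 12: rhs = 22, matching y values: none (0 points).
  x = 13: rhs = 21, matching y values: none (0 points).
  x = 14: rhs = 6, matching y values: 11, 12 (2 points).
  x = 15: rhs = 6, matching y values: 11, 12 (2 points).
  x = 16: rhs = 4, matching y values: 2, 21 (2 points).
  x = 17: rhs = 6, matching y values: 11, 12 (2 points).
  x = 18: rhs = 18, matching y values: 8, 15 (2 points).
  x = 19: rhs = 0, matching y values: 0 (1 points).
  x = 20: rhs = 4, matching y values: 2, 21 (2 points).
  x = 21: rhs = 13, matching y values: 6, 17 (2 points).
  x = 22: rhs = 10, matching y values: none (0 points).
Total affine count: 25.
Full point count |E(F_23)| = 25 + 1 = 26.
Hasse bound: |26 − (23+1)| = |2| = 2 ≤ 2√23 ≈ 9.5917 ✓.


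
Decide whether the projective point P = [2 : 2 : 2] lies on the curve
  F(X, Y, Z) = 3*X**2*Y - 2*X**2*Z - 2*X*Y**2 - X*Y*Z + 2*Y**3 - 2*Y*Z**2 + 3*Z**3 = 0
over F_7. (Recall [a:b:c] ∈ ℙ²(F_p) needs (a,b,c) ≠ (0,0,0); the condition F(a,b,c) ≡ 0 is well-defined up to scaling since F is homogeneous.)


F(2,2,2) ≡ 1 (mod 7); P is NOT on the curve.

Evaluate F(2, 2, 2) term-by-term (mod 7).
  3*X**2*Y ↦ 3·4·2·1 = 24
  -2*X**2*Z ↦ -2·4·1·2 = -16
  -2*X*Y**2 ↦ -2·2·4·1 = -16
  -X*Y*Z ↦ -1·2·2·2 = -8
  2*Y**3 ↦ 2·1·8·1 = 16
  -2*Y*Z**2 ↦ -2·1·2·4 = -16
  3*Z**3 ↦ 3·1·1·8 = 24
Sum: F(2, 2, 2) = (24) + (-16) + (-16) + (-8) + (16) + (-16) + (24) = 8.
Reducing mod 7: 8 ≡ 1 (mod 7).
Since F(a, b, c) ≡ 1 ≠ 0 (mod 7), P does NOT lie on the curve.


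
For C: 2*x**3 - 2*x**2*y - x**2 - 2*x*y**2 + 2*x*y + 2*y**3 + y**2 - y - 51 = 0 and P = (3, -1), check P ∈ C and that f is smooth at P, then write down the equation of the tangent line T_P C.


Tangent line at P: 56*x + 3*y - 165 = 0.

Step 1: f(3, -1) = 0, so P lies on C.
Step 2: partial derivatives
  f_x(x, y) = 6*x**2 - 4*x*y - 2*x - 2*y**2 + 2*y, f_y(x, y) = -2*x**2 - 4*x*y + 2*x + 6*y**2 + 2*y - 1.
  f_x(P) = 56, f_y(P) = 3 (gradient nonzero, so P is smooth).
Step 3: tangent line at P: 56·(x − 3) + 3·(y − -1) = 0.
Expanding: 56*x + 3*y - 165 = 0.


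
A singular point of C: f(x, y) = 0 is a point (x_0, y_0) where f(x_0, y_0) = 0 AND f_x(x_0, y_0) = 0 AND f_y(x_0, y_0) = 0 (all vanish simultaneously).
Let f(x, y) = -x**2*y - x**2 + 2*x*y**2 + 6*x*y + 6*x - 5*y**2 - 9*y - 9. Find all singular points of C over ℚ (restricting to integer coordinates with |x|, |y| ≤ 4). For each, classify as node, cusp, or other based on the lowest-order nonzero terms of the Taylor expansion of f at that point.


Singular points: {(3, 0)}; classification: node.

Compute partial derivatives:
  f_x = -2*x*y - 2*x + 2*y**2 + 6*y + 6.
  f_y = -x**2 + 4*x*y + 6*x - 10*y - 9.
Scan x_0 ∈ {−4, ..., 4}. For each x_0, f_y(x_0, y) is a polynomial in y; find its integer roots y ∈ {−4, ..., 4}, then test f_x and f at those candidates.
  x = -4: f_y(-4, y) = -26*y - 49; no integer root y with |y| ≤ 4.
  x = -3: f_y(-3, y) = -22*y - 36; no integer root y with |y| ≤ 4.
  x = -2: f_y(-2, y) = -18*y - 25; no integer root y with |y| ≤ 4.
  x = -1: f_y(-1, y) = -14*y - 16; no integer root y with |y| ≤ 4.
  x = 0: f_y(0, y) = -10*y - 9; no integer root y with |y| ≤ 4.
  x = 1: f_y(1, y) = -6*y - 4; no integer root y with |y| ≤ 4.
  x = 2: f_y(2, y) = -2*y - 1; no integer root y with |y| ≤ 4.
  x = 3: f_y(3, y) = 2*y; vanishes at y ∈ {0}. (3, 0): f_x = 0, f = 0 — SINGULAR.
  x = 4: f_y(4, y) = 6*y - 1; no integer root y with |y| ≤ 4.
Only singular point on the grid: (3, 0).
Classify: substitute x = 3 + u, y = 0 + v and expand: f = -u**2*v - u**2 + 2*u*v**2 + v**2.
No constant or linear terms (consistent with a singular point). Quadratic part: -u**2 + v**2. Cubic part: -u**2*v + 2*u*v**2.
The quadratic part v**2 - u**2 = (v − u)(v + u) splits into two distinct linear factors, so there are two distinct tangent lines y − 0 = ±(x − 3) — this is a node (ordinary double point).
Classification: node.


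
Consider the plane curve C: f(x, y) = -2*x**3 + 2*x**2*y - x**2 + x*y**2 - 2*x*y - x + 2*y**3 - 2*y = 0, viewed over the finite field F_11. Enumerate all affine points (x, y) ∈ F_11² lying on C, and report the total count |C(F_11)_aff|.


Affine F_11-points: {(0, 0), (0, 1), (0, 10), (1, 4), (2, 0), (3, 0), (4, 4), (5, 9), (6, 10), (7, 8), (8, 8), (9, 5), (9, 8), (9, 10), (10, 9)}; count = 15.

For each of the 121 pairs (x, y) ∈ F_11², evaluate f(x, y) mod 11. Record the zeros.
  x = 0: [0↦0, 1↦0, 2↦1, 3↦4, 4↦10, 5↦9, 6↦2, 7↦1, 8↦7, 9↦10, 10↦0]  zeros at y ∈ {0, 1, 10}
  x = 1: [0↦7, 1↦8, 2↦1, 3↦9, 4↦0, 5↦8, 6↦1, 7↦2, 8↦1, 9↦10, 10↦8]  zeros at y ∈ {4}
  x = 2: [0↦0, 1↦6, 2↦6, 3↦1, 4↦3, 5↦2, 6↦10, 7↦6, 8↦2, 9↦10, 10↦9]  zeros at y ∈ {0}
  x = 3: [0↦0, 1↦4, 2↦4, 3↦1, 4↦7, 5↦1, 6↦6, 7↦1, 8↦9, 9↦9, 10↦2]  zeros at y ∈ {0}
  x = 4: [0↦6, 1↦1, 2↦5, 3↦8, 4↦0, 5↦4, 6↦10, 7↦8, 8↦10, 9↦6, 10↦8]  zeros at y ∈ {4}
  x = 5: [0↦6, 1↦7, 2↦8, 3↦10, 4↦3, 5↦10, 6↦10, 7↦4, 8↦4, 9↦0, 10↦4]  zeros at y ∈ {9}
  x = 6: [0↦10, 1↦10, 2↦1, 3↦6, 4↦4, 5↦7, 6↦5, 7↦10, 8↦1, 9↦1, 10↦0]  zeros at y ∈ {10}
  x = 7: [0↦6, 1↦9, 2↦5, 3↦6, 4↦2, 5↦5, 6↦5, 7↦3, 8↦0, 9↦8, 10↦6]  zeros at y ∈ {8}
  x = 8: [0↦4, 1↦3, 2↦8, 3↦9, 4↦7, 5↦3, 6↦9, 7↦4, 8↦0, 9↦9, 10↦10]  zeros at y ∈ {8}
  x = 9: [0↦3, 1↦2, 2↦9, 3↦3, 4↦7, 5↦0, 6↦5, 7↦1, 8↦0, 9↦3, 10↦0]  zeros at y ∈ {5, 8, 10}
  x = 10: [0↦2, 1↦5, 2↦7, 3↦9, 4↦1, 5↦6, 6↦3, 7↦4, 8↦10, 9↦0, 10↦8]  zeros at y ∈ {9}
Collecting zeros: affine points = {(0, 0), (0, 1), (0, 10), (1, 4), (2, 0), (3, 0), (4, 4), (5, 9), (6, 10), (7, 8), (8, 8), (9, 5), (9, 8), (9, 10), (10, 9)}.
Total count |C(F_11)_aff| = 15.
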